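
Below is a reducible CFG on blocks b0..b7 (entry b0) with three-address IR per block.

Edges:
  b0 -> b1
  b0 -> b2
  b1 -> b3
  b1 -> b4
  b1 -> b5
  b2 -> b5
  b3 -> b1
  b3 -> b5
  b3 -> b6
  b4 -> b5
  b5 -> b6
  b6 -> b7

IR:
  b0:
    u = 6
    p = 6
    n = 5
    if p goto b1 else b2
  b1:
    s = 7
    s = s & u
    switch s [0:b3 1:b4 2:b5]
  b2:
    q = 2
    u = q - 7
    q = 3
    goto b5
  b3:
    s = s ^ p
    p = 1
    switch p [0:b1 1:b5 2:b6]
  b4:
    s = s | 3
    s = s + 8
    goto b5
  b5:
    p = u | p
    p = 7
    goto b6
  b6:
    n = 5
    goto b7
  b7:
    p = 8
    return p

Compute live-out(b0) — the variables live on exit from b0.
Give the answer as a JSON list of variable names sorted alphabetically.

Block summaries:
  b0: def={n,p,u} ue=∅
  b1: def={s} ue={u}
  b2: def={q,u} ue=∅
  b3: def={p,s} ue={p,s}
  b4: def={s} ue={s}
  b5: def={p} ue={p,u}
  b6: def={n} ue=∅
  b7: def={p} ue=∅

Backward fixpoint:
  live b0: ∅→{p,u}
  live b1: {p,u}→{p,s,u}
  live b2: {p}→{p,u}
  live b3: {p,s,u}→{p,u}
  live b4: {p,s,u}→{p,u}
  live b5: {p,u}→∅
  live b6: ∅→∅
  live b7: ∅→∅

live-out(b0) = ["p", "u"]

Answer: ["p", "u"]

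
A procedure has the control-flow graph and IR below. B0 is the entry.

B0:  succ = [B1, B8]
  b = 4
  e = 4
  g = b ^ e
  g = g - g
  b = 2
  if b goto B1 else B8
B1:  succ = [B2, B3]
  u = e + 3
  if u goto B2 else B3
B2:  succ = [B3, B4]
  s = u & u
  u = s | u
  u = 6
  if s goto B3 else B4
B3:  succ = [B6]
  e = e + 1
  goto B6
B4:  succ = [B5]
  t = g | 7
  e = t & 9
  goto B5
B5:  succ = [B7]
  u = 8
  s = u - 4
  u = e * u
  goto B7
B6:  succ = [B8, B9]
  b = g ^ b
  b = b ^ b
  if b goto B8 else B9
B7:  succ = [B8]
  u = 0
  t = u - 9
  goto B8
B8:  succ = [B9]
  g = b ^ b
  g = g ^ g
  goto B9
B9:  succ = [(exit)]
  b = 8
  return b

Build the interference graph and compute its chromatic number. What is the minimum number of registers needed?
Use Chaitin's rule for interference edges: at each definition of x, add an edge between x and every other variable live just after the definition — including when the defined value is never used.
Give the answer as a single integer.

Answer: 5

Working:
Block summaries:
  B0: def={b,e,g} ue=∅
  B1: def={u} ue={e}
  B2: def={s,u} ue={u}
  B3: def={e} ue={e}
  B4: def={e,t} ue={g}
  B5: def={s,u} ue={e}
  B6: def={b} ue={b,g}
  B7: def={t,u} ue=∅
  B8: def={g} ue={b}
  B9: def={b} ue=∅

Liveness:
  B0 li=∅ lo={b,e,g}
  B1 li={b,e,g} lo={b,e,g,u}
  B2 li={b,e,g,u} lo={b,e,g}
  B3 li={b,e,g} lo={b,g}
  B4 li={b,g} lo={b,e}
  B5 li={b,e} lo={b}
  B6 li={b,g} lo={b}
  B7 li={b} lo={b}
  B8 li={b} lo=∅
  B9 li=∅ lo=∅

Interference:
  b: {e,g,s,t,u}
  e: {b,g,s,u}
  g: {b,e,s,u}
  s: {b,e,g,u}
  t: {b}
  u: {b,e,g,s}

Registers:
  lower bound: {b,e,g,s,u} mutually conflict ⇒ χ ≥ 5
  assign b→r0 e→r1 g→r2 s→r3 t→r1 u→r4 — no edge inside a register ⇒ χ ≤ 5
  χ = 5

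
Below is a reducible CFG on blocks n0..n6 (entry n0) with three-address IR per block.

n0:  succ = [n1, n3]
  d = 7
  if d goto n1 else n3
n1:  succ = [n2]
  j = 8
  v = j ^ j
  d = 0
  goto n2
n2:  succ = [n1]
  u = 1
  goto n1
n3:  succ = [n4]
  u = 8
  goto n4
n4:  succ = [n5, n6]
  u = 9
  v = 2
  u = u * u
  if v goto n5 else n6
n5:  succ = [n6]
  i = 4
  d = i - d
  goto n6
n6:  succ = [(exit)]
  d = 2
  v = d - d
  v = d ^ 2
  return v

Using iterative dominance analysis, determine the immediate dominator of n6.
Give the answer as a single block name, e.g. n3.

idom tree: n1←n0 n2←n1 n3←n0 n4←n3 n5←n4 n6←n4
Join-block Dom:
  n1: preds {n0,n2}: {n0} ∩ {n0,n1,n2} = {n0}; idom=n0
  n6: preds {n4,n5}: {n0,n3,n4} ∩ {n0,n3,n4,n5} = {n0,n3,n4}; idom=n4

idom(n6) = n4

Answer: n4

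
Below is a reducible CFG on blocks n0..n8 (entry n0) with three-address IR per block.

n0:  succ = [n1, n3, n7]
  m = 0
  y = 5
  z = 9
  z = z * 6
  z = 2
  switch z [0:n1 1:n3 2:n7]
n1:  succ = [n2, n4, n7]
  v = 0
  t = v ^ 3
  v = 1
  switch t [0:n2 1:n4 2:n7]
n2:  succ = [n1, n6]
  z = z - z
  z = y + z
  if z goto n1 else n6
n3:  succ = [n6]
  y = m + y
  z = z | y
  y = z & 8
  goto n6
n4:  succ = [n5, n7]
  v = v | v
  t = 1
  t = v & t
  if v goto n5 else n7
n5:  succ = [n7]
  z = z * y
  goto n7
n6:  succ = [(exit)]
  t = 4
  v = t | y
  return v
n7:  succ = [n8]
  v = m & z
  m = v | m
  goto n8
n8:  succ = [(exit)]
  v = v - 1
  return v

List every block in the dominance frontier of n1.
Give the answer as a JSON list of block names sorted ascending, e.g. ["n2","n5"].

Answer: ["n1", "n6", "n7"]

Derivation:
idom tree: n1←n0 n2←n1 n3←n0 n4←n1 n5←n4 n6←n0 n7←n0 n8←n7
Join-block Dom:
  n1: preds {n0,n2}: {n0} ∩ {n0,n1,n2} = {n0}; idom=n0
  n6: preds {n2,n3}: {n0,n1,n2} ∩ {n0,n3} = {n0}; idom=n0
  n7: preds {n0,n1,n4,n5}: {n0} ∩ {n0,n1} ∩ {n0,n1,n4} ∩ {n0,n1,n4,n5} = {n0}; idom=n0

DF derivation:
  n1←n0: walk · to n0
  n1←n2: walk n2→n1 to n0
  n6←n2: walk n2→n1 to n0
  n6←n3: walk n3 to n0
  n7←n0: walk · to n0
  n7←n1: walk n1 to n0
  n7←n4: walk n4→n1 to n0
  n7←n5: walk n5→n4→n1 to n0
  DF(n0)=∅
  DF(n1)={n1,n6,n7}
  DF(n2)={n1,n6}
  DF(n3)={n6}
  DF(n4)={n7}
  DF(n5)={n7}
  DF(n6)=∅
  DF(n7)=∅
  DF(n8)=∅

DF(n1) = ["n1", "n6", "n7"]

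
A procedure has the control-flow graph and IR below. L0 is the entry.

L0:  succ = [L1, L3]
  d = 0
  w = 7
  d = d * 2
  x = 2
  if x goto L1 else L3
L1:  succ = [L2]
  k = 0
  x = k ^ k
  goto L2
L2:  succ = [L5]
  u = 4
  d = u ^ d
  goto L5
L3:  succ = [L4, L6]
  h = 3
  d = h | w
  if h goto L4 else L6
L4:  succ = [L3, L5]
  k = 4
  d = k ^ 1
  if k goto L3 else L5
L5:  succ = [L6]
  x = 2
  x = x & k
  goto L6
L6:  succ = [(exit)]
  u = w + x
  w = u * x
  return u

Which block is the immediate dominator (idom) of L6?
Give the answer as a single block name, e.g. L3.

idom tree: L1←L0 L2←L1 L3←L0 L4←L3 L5←L0 L6←L0
Join-block Dom:
  L3: preds {L0,L4}: {L0} ∩ {L0,L3,L4} = {L0}; idom=L0
  L5: preds {L2,L4}: {L0,L1,L2} ∩ {L0,L3,L4} = {L0}; idom=L0
  L6: preds {L3,L5}: {L0,L3} ∩ {L0,L5} = {L0}; idom=L0

idom(L6) = L0

Answer: L0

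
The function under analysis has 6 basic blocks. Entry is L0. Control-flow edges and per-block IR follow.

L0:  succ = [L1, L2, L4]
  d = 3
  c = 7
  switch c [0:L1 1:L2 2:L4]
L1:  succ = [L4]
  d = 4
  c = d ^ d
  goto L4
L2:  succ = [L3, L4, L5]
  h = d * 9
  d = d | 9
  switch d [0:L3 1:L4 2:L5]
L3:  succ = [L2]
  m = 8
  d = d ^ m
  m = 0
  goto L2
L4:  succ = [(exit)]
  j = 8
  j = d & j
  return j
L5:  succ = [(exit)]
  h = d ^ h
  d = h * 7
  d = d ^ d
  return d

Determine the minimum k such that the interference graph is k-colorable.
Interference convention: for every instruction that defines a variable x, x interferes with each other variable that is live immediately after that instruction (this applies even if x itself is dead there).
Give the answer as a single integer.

Answer: 2

Working:
def/use:
  L0 def {c,d} use ∅
  L1 def {c,d} use ∅
  L2 def {d,h} use {d}
  L3 def {d,m} use {d}
  L4 def {j} use {d}
  L5 def {d,h} use {d,h}

Liveness:
  L0 li=∅ lo={d}
  L1 li=∅ lo={d}
  L2 li={d} lo={d,h}
  L3 li={d} lo={d}
  L4 li={d} lo=∅
  L5 li={d,h} lo=∅

Interference:
  c — {d}
  d — {c,h,j,m}
  h — {d}
  j — {d}
  m — {d}

Colouring:
  {c,d} pairwise interfere (2-clique) ⇒ χ ≥ 2
  2-colouring: c0={d}  c1={c,h,j,m}
  χ = 2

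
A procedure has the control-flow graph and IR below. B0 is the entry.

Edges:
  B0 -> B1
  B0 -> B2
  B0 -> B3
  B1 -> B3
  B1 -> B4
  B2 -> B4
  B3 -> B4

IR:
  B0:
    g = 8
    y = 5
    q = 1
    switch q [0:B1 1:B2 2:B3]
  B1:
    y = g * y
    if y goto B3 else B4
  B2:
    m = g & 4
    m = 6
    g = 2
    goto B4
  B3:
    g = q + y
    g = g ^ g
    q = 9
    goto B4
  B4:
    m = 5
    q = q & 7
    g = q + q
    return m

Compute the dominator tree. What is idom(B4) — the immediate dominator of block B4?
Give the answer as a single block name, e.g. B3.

Answer: B0

Analysis:
idom tree: B1←B0 B2←B0 B3←B0 B4←B0
Dom∩ at merges:
  B3: preds {B0,B1}: {B0} ∩ {B0,B1} = {B0}; idom=B0
  B4: preds {B1,B2,B3}: {B0,B1} ∩ {B0,B2} ∩ {B0,B3} = {B0}; idom=B0

idom(B4) = B0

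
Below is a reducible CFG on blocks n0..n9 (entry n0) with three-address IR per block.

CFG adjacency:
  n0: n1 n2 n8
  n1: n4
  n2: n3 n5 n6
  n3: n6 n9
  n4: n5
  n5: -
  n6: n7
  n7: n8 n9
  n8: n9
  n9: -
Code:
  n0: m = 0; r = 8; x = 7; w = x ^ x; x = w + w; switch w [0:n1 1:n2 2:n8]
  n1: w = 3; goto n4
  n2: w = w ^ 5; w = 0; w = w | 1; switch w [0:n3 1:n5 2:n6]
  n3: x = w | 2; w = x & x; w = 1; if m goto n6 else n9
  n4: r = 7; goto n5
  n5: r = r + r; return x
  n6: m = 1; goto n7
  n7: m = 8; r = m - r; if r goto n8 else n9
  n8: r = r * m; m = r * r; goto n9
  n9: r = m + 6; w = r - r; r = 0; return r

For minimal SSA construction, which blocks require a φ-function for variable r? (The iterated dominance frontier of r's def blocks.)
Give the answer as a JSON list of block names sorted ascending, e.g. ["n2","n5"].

idom tree: n1←n0 n2←n0 n3←n2 n4←n1 n5←n0 n6←n2 n7←n6 n8←n0 n9←n0
Join-block Dom:
  n5: preds {n2,n4}: {n0,n2} ∩ {n0,n1,n4} = {n0}; idom=n0
  n6: preds {n2,n3}: {n0,n2} ∩ {n0,n2,n3} = {n0,n2}; idom=n2
  n8: preds {n0,n7}: {n0} ∩ {n0,n2,n6,n7} = {n0}; idom=n0
  n9: preds {n3,n7,n8}: {n0,n2,n3} ∩ {n0,n2,n6,n7} ∩ {n0,n8} = {n0}; idom=n0

DF derivation:
  join n5 pred n2: n2 stop@n0
  join n5 pred n4: n4→n1 stop@n0
  join n6 pred n2: · stop@n2
  join n6 pred n3: n3 stop@n2
  join n8 pred n0: · stop@n0
  join n8 pred n7: n7→n6→n2 stop@n0
  join n9 pred n3: n3→n2 stop@n0
  join n9 pred n7: n7→n6→n2 stop@n0
  join n9 pred n8: n8 stop@n0
  n0: DF=∅
  n1: DF={n5}
  n2: DF={n5,n8,n9}
  n3: DF={n6,n9}
  n4: DF={n5}
  n5: DF=∅
  n6: DF={n8,n9}
  n7: DF={n8,n9}
  n8: DF={n9}
  n9: DF=∅

φ for r: defs {n0,n4,n5,n7,n8,n9}
  DF⁺ = {n5,n8,n9}

Answer: ["n5", "n8", "n9"]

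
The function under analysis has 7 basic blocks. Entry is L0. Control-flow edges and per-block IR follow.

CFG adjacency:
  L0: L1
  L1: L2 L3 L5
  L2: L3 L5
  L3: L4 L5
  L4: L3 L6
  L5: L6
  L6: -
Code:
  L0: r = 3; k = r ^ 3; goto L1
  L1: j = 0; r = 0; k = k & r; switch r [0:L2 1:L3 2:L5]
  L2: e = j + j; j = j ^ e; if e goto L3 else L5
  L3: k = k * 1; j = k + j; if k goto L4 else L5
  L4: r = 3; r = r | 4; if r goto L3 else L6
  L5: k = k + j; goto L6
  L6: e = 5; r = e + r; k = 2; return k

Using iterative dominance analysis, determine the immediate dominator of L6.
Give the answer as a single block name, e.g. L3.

idom tree: L1←L0 L2←L1 L3←L1 L4←L3 L5←L1 L6←L1
Join-block Dom:
  L3: preds {L1,L2,L4}: {L0,L1} ∩ {L0,L1,L2} ∩ {L0,L1,L3,L4} = {L0,L1}; idom=L1
  L5: preds {L1,L2,L3}: {L0,L1} ∩ {L0,L1,L2} ∩ {L0,L1,L3} = {L0,L1}; idom=L1
  L6: preds {L4,L5}: {L0,L1,L3,L4} ∩ {L0,L1,L5} = {L0,L1}; idom=L1

idom(L6) = L1

Answer: L1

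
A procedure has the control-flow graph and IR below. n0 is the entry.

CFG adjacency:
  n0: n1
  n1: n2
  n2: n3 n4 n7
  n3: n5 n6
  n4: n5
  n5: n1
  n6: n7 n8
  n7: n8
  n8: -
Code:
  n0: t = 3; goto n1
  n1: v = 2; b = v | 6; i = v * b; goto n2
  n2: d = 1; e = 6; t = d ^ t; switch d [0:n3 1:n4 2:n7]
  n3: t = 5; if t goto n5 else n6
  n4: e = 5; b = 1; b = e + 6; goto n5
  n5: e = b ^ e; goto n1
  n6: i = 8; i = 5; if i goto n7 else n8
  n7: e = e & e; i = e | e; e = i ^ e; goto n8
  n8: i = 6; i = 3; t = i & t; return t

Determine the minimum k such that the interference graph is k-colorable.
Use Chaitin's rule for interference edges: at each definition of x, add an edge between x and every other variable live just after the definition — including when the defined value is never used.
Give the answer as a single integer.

Per-block:
  n0: {t} / ∅
  n1: {b,i,v} / ∅
  n2: {d,e,t} / {t}
  n3: {t} / ∅
  n4: {b,e} / ∅
  n5: {e} / {b,e}
  n6: {i} / ∅
  n7: {e,i} / {e}
  n8: {i,t} / {t}

Backward fixpoint:
  live n0: ∅→{t}
  live n1: {t}→{b,t}
  live n2: {b,t}→{b,e,t}
  live n3: {b,e}→{b,e,t}
  live n4: {t}→{b,e,t}
  live n5: {b,e,t}→{t}
  live n6: {e,t}→{e,t}
  live n7: {e,t}→{t}
  live n8: {t}→∅

Interference:
  b: {d,e,i,t,v}
  d: {b,e,t}
  e: {b,d,i,t}
  i: {b,e,t}
  t: {b,d,e,i,v}
  v: {b,t}

Colouring:
  {b,d,e,t} pairwise interfere (4-clique) ⇒ χ ≥ 4
  4-colouring: R0={b}  R1={t}  R2={e,v}  R3={d,i}
  χ = 4

Answer: 4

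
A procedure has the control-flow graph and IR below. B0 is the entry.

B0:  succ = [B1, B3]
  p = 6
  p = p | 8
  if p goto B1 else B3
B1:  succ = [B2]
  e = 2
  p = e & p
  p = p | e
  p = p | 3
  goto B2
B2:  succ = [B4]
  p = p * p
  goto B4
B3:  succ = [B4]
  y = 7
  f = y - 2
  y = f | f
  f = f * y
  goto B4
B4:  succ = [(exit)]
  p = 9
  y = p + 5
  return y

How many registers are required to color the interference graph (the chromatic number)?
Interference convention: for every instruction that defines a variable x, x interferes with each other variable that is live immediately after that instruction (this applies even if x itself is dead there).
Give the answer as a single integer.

Answer: 2

Derivation:
def/use:
  B0: {p} / ∅
  B1: {e,p} / {p}
  B2: {p} / {p}
  B3: {f,y} / ∅
  B4: {p,y} / ∅

Liveness:
  B0: in=∅ out={p}
  B1: in={p} out={p}
  B2: in={p} out=∅
  B3: in=∅ out=∅
  B4: in=∅ out=∅

Interfere edges:
  e — {p}
  f — {y}
  p — {e}
  y — {f}

Registers:
  {e,p} pairwise interfere (2-clique) ⇒ χ ≥ 2
  assign e→c0 f→c0 p→c1 y→c1 — no edge inside a register ⇒ χ ≤ 2
  χ = 2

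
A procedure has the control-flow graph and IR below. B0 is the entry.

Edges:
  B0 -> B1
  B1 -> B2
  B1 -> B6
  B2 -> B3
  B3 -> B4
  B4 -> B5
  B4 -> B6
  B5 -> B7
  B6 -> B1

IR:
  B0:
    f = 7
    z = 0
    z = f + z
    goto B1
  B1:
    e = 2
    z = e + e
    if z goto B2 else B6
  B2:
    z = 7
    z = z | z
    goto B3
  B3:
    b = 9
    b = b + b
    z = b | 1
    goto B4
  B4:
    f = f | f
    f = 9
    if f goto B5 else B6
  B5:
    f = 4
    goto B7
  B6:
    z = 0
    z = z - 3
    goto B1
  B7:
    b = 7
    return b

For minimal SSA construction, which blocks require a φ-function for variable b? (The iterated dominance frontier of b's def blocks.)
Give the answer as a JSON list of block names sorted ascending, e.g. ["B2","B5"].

idom tree: B1←B0 B2←B1 B3←B2 B4←B3 B5←B4 B6←B1 B7←B5
Dom at joins:
  B1: preds {B0,B6}: {B0} ∩ {B0,B1,B6} = {B0}; idom=B0
  B6: preds {B1,B4}: {B0,B1} ∩ {B0,B1,B2,B3,B4} = {B0,B1}; idom=B1

Frontier:
  B1←B0: walk · to B0
  B1←B6: walk B6→B1 to B0
  B6←B1: walk · to B1
  B6←B4: walk B4→B3→B2 to B1
  DF(B0)=∅
  DF(B1)={B1}
  DF(B2)={B6}
  DF(B3)={B6}
  DF(B4)={B6}
  DF(B5)=∅
  DF(B6)={B1}
  DF(B7)=∅

φ for b: defs {B3,B7}
  DF⁺ = {B1,B6}

Answer: ["B1", "B6"]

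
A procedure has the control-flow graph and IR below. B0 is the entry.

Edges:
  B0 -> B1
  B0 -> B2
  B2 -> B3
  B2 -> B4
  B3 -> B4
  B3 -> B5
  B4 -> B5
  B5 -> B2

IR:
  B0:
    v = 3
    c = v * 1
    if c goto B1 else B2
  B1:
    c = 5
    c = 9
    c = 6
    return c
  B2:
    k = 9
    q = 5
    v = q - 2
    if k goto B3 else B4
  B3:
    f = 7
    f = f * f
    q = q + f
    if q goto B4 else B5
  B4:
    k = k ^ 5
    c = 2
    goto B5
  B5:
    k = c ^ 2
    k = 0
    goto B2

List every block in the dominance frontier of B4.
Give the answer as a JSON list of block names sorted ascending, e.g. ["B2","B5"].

Answer: ["B5"]

Analysis:
idom tree: B1←B0 B2←B0 B3←B2 B4←B2 B5←B2
Dom∩ at merges:
  B2: preds {B0,B5}: {B0} ∩ {B0,B2,B5} = {B0}; idom=B0
  B4: preds {B2,B3}: {B0,B2} ∩ {B0,B2,B3} = {B0,B2}; idom=B2
  B5: preds {B3,B4}: {B0,B2,B3} ∩ {B0,B2,B4} = {B0,B2}; idom=B2

DF walk-up:
  join B2 pred B0: · stop@B0
  join B2 pred B5: B5→B2 stop@B0
  join B4 pred B2: · stop@B2
  join B4 pred B3: B3 stop@B2
  join B5 pred B3: B3 stop@B2
  join B5 pred B4: B4 stop@B2
  DF(B0)=∅
  DF(B1)=∅
  DF(B2)={B2}
  DF(B3)={B4,B5}
  DF(B4)={B5}
  DF(B5)={B2}

DF(B4) = ["B5"]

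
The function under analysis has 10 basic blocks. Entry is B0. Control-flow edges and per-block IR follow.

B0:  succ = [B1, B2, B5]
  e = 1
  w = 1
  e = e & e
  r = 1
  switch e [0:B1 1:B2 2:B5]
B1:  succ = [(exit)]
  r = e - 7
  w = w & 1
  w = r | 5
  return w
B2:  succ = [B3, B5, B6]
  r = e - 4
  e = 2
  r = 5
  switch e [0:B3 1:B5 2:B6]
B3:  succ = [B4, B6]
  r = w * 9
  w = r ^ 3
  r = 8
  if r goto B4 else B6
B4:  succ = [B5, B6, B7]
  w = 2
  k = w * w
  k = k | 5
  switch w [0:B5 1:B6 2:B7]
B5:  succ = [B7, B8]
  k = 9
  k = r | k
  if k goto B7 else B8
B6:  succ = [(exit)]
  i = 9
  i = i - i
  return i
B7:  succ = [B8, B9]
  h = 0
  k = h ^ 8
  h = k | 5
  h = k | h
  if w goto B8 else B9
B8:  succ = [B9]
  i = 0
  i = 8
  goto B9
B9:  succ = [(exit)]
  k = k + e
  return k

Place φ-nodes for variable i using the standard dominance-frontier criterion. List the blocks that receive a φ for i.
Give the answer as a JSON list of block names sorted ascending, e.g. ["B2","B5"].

Answer: ["B9"]

Working:
idom tree: B1←B0 B2←B0 B3←B2 B4←B3 B5←B0 B6←B2 B7←B0 B8←B0 B9←B0
Join-block Dom:
  B5: preds {B0,B2,B4}: {B0} ∩ {B0,B2} ∩ {B0,B2,B3,B4} = {B0}; idom=B0
  B6: preds {B2,B3,B4}: {B0,B2} ∩ {B0,B2,B3} ∩ {B0,B2,B3,B4} = {B0,B2}; idom=B2
  B7: preds {B4,B5}: {B0,B2,B3,B4} ∩ {B0,B5} = {B0}; idom=B0
  B8: preds {B5,B7}: {B0,B5} ∩ {B0,B7} = {B0}; idom=B0
  B9: preds {B7,B8}: {B0,B7} ∩ {B0,B8} = {B0}; idom=B0

DF walk-up:
  B5←B0: walk · to B0
  B5←B2: walk B2 to B0
  B5←B4: walk B4→B3→B2 to B0
  B6←B2: walk · to B2
  B6←B3: walk B3 to B2
  B6←B4: walk B4→B3 to B2
  B7←B4: walk B4→B3→B2 to B0
  B7←B5: walk B5 to B0
  B8←B5: walk B5 to B0
  B8←B7: walk B7 to B0
  B9←B7: walk B7 to B0
  B9←B8: walk B8 to B0
  B0 → ∅
  B1 → ∅
  B2 → {B5,B7}
  B3 → {B5,B6,B7}
  B4 → {B5,B6,B7}
  B5 → {B7,B8}
  B6 → ∅
  B7 → {B8,B9}
  B8 → {B9}
  B9 → ∅

φ for i: defs {B6,B8}
  DF⁺ = {B9}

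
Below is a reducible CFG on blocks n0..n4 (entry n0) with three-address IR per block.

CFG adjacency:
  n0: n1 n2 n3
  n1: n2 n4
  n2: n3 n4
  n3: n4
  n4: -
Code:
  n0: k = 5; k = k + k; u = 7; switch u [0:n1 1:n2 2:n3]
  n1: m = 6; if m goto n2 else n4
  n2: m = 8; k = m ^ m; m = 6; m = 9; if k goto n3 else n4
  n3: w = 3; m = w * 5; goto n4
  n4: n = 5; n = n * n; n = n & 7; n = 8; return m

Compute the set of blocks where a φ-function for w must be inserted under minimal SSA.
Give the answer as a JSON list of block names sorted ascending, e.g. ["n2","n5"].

idom tree: n1←n0 n2←n0 n3←n0 n4←n0
Join-block Dom:
  n2: preds {n0,n1}: {n0} ∩ {n0,n1} = {n0}; idom=n0
  n3: preds {n0,n2}: {n0} ∩ {n0,n2} = {n0}; idom=n0
  n4: preds {n1,n2,n3}: {n0,n1} ∩ {n0,n2} ∩ {n0,n3} = {n0}; idom=n0

DF walk-up:
  n2←n0: walk · to n0
  n2←n1: walk n1 to n0
  n3←n0: walk · to n0
  n3←n2: walk n2 to n0
  n4←n1: walk n1 to n0
  n4←n2: walk n2 to n0
  n4←n3: walk n3 to n0
  DF(n0)=∅
  DF(n1)={n2,n4}
  DF(n2)={n3,n4}
  DF(n3)={n4}
  DF(n4)=∅

φ for w: defs {n3}
  DF⁺ = {n4}

Answer: ["n4"]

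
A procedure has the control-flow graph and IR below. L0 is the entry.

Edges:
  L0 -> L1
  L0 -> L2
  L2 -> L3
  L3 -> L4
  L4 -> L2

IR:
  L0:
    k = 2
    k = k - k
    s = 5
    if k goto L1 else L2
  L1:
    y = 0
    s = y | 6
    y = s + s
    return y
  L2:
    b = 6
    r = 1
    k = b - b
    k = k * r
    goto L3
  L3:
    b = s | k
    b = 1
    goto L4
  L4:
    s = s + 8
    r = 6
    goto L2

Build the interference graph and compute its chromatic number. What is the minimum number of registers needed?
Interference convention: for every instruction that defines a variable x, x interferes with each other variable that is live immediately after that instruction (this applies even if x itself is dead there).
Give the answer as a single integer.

Block summaries:
  L0: def={k,s} ue=∅
  L1: def={s,y} ue=∅
  L2: def={b,k,r} ue=∅
  L3: def={b} ue={k,s}
  L4: def={r,s} ue={s}

Liveness:
  L0 li=∅ lo={s}
  L1 li=∅ lo=∅
  L2 li={s} lo={k,s}
  L3 li={k,s} lo={s}
  L4 li={s} lo={s}

Interference:
  b↔{r,s}
  k↔{r,s}
  r↔{b,k,s}
  s↔{b,k,r}
  y↔∅

Chromatic number:
  {b,r,s} pairwise interfere (3-clique) ⇒ χ ≥ 3
  3-colouring: c0={r,y}  c1={s}  c2={b,k}
  χ = 3

Answer: 3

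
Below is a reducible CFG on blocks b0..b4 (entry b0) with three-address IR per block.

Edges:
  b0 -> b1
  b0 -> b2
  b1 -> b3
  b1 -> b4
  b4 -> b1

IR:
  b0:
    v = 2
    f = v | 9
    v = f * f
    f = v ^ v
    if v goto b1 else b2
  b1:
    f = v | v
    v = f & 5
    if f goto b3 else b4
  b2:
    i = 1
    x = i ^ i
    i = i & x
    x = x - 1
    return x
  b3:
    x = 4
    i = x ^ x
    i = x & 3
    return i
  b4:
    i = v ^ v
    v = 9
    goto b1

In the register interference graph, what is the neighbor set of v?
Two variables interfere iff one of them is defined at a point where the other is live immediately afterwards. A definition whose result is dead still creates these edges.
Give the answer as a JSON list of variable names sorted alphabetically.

Answer: ["f"]

Analysis:
Per-block:
  b0: def={f,v} ue=∅
  b1: def={f,v} ue={v}
  b2: def={i,x} ue=∅
  b3: def={i,x} ue=∅
  b4: def={i,v} ue={v}

Liveness:
  b0 li=∅ lo={v}
  b1 li={v} lo={v}
  b2 li=∅ lo=∅
  b3 li=∅ lo=∅
  b4 li={v} lo={v}

Interfere edges:
  f: {v}
  i: {x}
  v: {f}
  x: {i}

N(v) = ["f"]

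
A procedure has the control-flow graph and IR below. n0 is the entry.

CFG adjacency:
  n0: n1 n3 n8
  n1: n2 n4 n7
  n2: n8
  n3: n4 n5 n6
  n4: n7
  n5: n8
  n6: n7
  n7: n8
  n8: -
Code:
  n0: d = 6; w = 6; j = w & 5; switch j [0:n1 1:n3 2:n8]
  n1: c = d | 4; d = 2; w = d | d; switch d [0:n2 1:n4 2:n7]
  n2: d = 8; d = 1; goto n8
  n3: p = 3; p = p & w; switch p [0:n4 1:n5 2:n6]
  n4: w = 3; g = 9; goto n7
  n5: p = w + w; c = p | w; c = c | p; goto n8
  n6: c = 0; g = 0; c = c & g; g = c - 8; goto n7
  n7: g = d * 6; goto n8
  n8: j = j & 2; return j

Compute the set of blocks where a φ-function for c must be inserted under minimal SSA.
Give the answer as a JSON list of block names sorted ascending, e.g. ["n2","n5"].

idom tree: n1←n0 n2←n1 n3←n0 n4←n0 n5←n3 n6←n3 n7←n0 n8←n0
Dom at joins:
  n4: preds {n1,n3}: {n0,n1} ∩ {n0,n3} = {n0}; idom=n0
  n7: preds {n1,n4,n6}: {n0,n1} ∩ {n0,n4} ∩ {n0,n3,n6} = {n0}; idom=n0
  n8: preds {n0,n2,n5,n7}: {n0} ∩ {n0,n1,n2} ∩ {n0,n3,n5} ∩ {n0,n7} = {n0}; idom=n0

DF walk-up:
  n4←n1: walk n1 to n0
  n4←n3: walk n3 to n0
  n7←n1: walk n1 to n0
  n7←n4: walk n4 to n0
  n7←n6: walk n6→n3 to n0
  n8←n0: walk · to n0
  n8←n2: walk n2→n1 to n0
  n8←n5: walk n5→n3 to n0
  n8←n7: walk n7 to n0
  DF(n0)=∅
  DF(n1)={n4,n7,n8}
  DF(n2)={n8}
  DF(n3)={n4,n7,n8}
  DF(n4)={n7}
  DF(n5)={n8}
  DF(n6)={n7}
  DF(n7)={n8}
  DF(n8)=∅

φ for c: defs {n1,n5,n6}
  DF⁺ = {n4,n7,n8}

Answer: ["n4", "n7", "n8"]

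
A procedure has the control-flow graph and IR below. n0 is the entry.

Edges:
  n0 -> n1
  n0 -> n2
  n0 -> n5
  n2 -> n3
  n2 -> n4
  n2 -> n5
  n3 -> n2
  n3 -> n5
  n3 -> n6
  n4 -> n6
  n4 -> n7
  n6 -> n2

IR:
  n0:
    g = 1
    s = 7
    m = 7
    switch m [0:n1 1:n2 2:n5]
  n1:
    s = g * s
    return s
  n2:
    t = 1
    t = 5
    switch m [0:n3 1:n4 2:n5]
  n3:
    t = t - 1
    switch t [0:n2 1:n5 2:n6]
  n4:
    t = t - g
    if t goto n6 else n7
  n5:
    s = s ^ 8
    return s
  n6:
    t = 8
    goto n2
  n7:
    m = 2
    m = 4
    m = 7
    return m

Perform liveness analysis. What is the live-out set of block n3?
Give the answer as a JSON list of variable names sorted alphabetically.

Per-block:
  n0: {g,m,s} / ∅
  n1: {s} / {g,s}
  n2: {t} / {m}
  n3: {t} / {t}
  n4: {t} / {g,t}
  n5: {s} / {s}
  n6: {t} / ∅
  n7: {m} / ∅

Live sets:
  live n0: ∅→{g,m,s}
  live n1: {g,s}→∅
  live n2: {g,m,s}→{g,m,s,t}
  live n3: {g,m,s,t}→{g,m,s}
  live n4: {g,m,s,t}→{g,m,s}
  live n5: {s}→∅
  live n6: {g,m,s}→{g,m,s}
  live n7: ∅→∅

live-out(n3) = ["g", "m", "s"]

Answer: ["g", "m", "s"]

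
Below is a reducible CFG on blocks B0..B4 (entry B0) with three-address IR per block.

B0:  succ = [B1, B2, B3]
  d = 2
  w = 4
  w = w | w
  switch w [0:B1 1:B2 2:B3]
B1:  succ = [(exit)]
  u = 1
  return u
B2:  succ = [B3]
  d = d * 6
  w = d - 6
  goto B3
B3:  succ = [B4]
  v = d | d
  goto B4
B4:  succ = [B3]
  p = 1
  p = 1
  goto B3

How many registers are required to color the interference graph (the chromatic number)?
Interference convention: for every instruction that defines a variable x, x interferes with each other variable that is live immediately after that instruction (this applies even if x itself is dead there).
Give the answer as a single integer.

Answer: 2

Working:
Block summaries:
  B0: def={d,w} ue=∅
  B1: def={u} ue=∅
  B2: def={d,w} ue={d}
  B3: def={v} ue={d}
  B4: def={p} ue=∅

Liveness:
  B0 li=∅ lo={d}
  B1 li=∅ lo=∅
  B2 li={d} lo={d}
  B3 li={d} lo={d}
  B4 li={d} lo={d}

Interference:
  d — {p,v,w}
  p — {d}
  u — ∅
  v — {d}
  w — {d}

Colouring:
  clique {d,p} ⇒ need ≥ 2
  2-colouring: R0={d,u}  R1={p,v,w}
  χ = 2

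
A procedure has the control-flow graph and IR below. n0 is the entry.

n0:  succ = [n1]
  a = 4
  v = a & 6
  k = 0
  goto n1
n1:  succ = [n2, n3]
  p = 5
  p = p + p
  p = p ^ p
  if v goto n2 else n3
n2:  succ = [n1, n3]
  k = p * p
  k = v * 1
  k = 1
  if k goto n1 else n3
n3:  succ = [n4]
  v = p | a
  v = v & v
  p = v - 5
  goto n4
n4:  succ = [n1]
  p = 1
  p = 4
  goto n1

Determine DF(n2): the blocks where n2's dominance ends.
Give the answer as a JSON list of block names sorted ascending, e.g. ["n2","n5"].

idom tree: n1←n0 n2←n1 n3←n1 n4←n3
Join-block Dom:
  n1: preds {n0,n2,n4}: {n0} ∩ {n0,n1,n2} ∩ {n0,n1,n3,n4} = {n0}; idom=n0
  n3: preds {n1,n2}: {n0,n1} ∩ {n0,n1,n2} = {n0,n1}; idom=n1

DF derivation:
  join n1 pred n0: · stop@n0
  join n1 pred n2: n2→n1 stop@n0
  join n1 pred n4: n4→n3→n1 stop@n0
  join n3 pred n1: · stop@n1
  join n3 pred n2: n2 stop@n1
  DF(n0)=∅
  DF(n1)={n1}
  DF(n2)={n1,n3}
  DF(n3)={n1}
  DF(n4)={n1}

DF(n2) = ["n1", "n3"]

Answer: ["n1", "n3"]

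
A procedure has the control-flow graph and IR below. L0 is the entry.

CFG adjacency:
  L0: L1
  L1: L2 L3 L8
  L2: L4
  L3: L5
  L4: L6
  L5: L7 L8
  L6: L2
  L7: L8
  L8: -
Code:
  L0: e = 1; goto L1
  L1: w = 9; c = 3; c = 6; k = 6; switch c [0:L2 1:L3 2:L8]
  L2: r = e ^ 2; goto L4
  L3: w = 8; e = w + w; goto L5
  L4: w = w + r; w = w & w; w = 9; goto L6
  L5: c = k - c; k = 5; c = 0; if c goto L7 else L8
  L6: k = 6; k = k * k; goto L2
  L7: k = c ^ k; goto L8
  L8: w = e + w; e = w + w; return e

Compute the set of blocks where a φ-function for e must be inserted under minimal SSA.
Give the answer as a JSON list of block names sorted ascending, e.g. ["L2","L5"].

idom tree: L1←L0 L2←L1 L3←L1 L4←L2 L5←L3 L6←L4 L7←L5 L8←L1
Dom∩ at merges:
  L2: preds {L1,L6}: {L0,L1} ∩ {L0,L1,L2,L4,L6} = {L0,L1}; idom=L1
  L8: preds {L1,L5,L7}: {L0,L1} ∩ {L0,L1,L3,L5} ∩ {L0,L1,L3,L5,L7} = {L0,L1}; idom=L1

DF walk-up:
  join L2 pred L1: · stop@L1
  join L2 pred L6: L6→L4→L2 stop@L1
  join L8 pred L1: · stop@L1
  join L8 pred L5: L5→L3 stop@L1
  join L8 pred L7: L7→L5→L3 stop@L1
  L0 → ∅
  L1 → ∅
  L2 → {L2}
  L3 → {L8}
  L4 → {L2}
  L5 → {L8}
  L6 → {L2}
  L7 → {L8}
  L8 → ∅

φ for e: defs {L0,L3,L8}
  DF⁺ = {L8}

Answer: ["L8"]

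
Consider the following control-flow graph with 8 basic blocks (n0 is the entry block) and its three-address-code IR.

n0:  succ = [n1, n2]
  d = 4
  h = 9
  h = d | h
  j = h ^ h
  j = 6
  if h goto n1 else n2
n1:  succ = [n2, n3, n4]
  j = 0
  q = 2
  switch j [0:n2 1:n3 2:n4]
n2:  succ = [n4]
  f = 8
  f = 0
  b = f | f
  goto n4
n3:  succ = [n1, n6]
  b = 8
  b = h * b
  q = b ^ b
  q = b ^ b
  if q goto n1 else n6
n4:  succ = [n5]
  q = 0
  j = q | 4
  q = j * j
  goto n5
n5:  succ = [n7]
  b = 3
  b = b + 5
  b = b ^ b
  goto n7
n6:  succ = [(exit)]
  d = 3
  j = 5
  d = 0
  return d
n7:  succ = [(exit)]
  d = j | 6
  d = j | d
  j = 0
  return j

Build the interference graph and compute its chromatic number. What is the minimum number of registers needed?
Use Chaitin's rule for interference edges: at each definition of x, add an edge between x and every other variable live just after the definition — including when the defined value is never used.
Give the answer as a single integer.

Per-block:
  n0: def={d,h,j} ue=∅
  n1: def={j,q} ue=∅
  n2: def={b,f} ue=∅
  n3: def={b,q} ue={h}
  n4: def={j,q} ue=∅
  n5: def={b} ue=∅
  n6: def={d,j} ue=∅
  n7: def={d,j} ue={j}

Liveness:
  live n0: ∅→{h}
  live n1: {h}→{h}
  live n2: ∅→∅
  live n3: {h}→{h}
  live n4: ∅→{j}
  live n5: {j}→{j}
  live n6: ∅→∅
  live n7: {j}→∅

Interference:
  b — {h,j,q}
  d — {h,j}
  f — ∅
  h — {b,d,j,q}
  j — {b,d,h,q}
  q — {b,h,j}

Registers:
  {b,h,j,q} pairwise interfere (4-clique) ⇒ χ ≥ 4
  assign b→R2 d→R2 f→R0 h→R0 j→R1 q→R3 — no edge inside a register ⇒ χ ≤ 4
  χ = 4

Answer: 4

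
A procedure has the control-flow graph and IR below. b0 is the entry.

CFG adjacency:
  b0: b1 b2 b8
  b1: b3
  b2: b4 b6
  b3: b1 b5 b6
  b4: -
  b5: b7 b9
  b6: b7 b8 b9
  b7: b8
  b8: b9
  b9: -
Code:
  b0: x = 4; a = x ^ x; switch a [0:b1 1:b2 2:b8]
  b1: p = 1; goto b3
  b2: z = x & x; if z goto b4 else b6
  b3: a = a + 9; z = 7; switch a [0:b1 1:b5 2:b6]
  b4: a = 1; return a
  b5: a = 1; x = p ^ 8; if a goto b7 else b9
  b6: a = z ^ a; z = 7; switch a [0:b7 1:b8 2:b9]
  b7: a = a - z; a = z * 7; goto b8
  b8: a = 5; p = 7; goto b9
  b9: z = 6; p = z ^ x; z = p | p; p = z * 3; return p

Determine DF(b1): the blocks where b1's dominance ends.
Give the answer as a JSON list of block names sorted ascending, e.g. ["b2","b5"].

idom tree: b1←b0 b2←b0 b3←b1 b4←b2 b5←b3 b6←b0 b7←b0 b8←b0 b9←b0
Dom∩ at merges:
  b1: preds {b0,b3}: {b0} ∩ {b0,b1,b3} = {b0}; idom=b0
  b6: preds {b2,b3}: {b0,b2} ∩ {b0,b1,b3} = {b0}; idom=b0
  b7: preds {b5,b6}: {b0,b1,b3,b5} ∩ {b0,b6} = {b0}; idom=b0
  b8: preds {b0,b6,b7}: {b0} ∩ {b0,b6} ∩ {b0,b7} = {b0}; idom=b0
  b9: preds {b5,b6,b8}: {b0,b1,b3,b5} ∩ {b0,b6} ∩ {b0,b8} = {b0}; idom=b0

DF derivation:
  join b1 pred b0: · stop@b0
  join b1 pred b3: b3→b1 stop@b0
  join b6 pred b2: b2 stop@b0
  join b6 pred b3: b3→b1 stop@b0
  join b7 pred b5: b5→b3→b1 stop@b0
  join b7 pred b6: b6 stop@b0
  join b8 pred b0: · stop@b0
  join b8 pred b6: b6 stop@b0
  join b8 pred b7: b7 stop@b0
  join b9 pred b5: b5→b3→b1 stop@b0
  join b9 pred b6: b6 stop@b0
  join b9 pred b8: b8 stop@b0
  DF(b0)=∅
  DF(b1)={b1,b6,b7,b9}
  DF(b2)={b6}
  DF(b3)={b1,b6,b7,b9}
  DF(b4)=∅
  DF(b5)={b7,b9}
  DF(b6)={b7,b8,b9}
  DF(b7)={b8}
  DF(b8)={b9}
  DF(b9)=∅

DF(b1) = ["b1", "b6", "b7", "b9"]

Answer: ["b1", "b6", "b7", "b9"]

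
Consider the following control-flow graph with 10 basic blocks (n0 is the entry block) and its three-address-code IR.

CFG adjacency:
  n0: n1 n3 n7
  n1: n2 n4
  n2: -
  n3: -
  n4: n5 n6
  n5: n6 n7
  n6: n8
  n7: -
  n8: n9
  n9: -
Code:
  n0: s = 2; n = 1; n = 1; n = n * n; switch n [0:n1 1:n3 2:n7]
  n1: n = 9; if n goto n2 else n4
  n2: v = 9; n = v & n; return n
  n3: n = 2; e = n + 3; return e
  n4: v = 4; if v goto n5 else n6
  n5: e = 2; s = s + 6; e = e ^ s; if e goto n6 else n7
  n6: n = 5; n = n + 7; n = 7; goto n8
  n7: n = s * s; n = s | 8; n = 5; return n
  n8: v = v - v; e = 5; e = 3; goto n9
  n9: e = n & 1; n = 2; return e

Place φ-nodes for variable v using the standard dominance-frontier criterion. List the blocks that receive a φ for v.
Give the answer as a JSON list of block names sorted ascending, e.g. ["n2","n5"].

Answer: ["n7"]

Analysis:
idom tree: n1←n0 n2←n1 n3←n0 n4←n1 n5←n4 n6←n4 n7←n0 n8←n6 n9←n8
Dom∩ at merges:
  n6: preds {n4,n5}: {n0,n1,n4} ∩ {n0,n1,n4,n5} = {n0,n1,n4}; idom=n4
  n7: preds {n0,n5}: {n0} ∩ {n0,n1,n4,n5} = {n0}; idom=n0

Frontier:
  n6←n4: walk · to n4
  n6←n5: walk n5 to n4
  n7←n0: walk · to n0
  n7←n5: walk n5→n4→n1 to n0
  DF(n0)=∅
  DF(n1)={n7}
  DF(n2)=∅
  DF(n3)=∅
  DF(n4)={n7}
  DF(n5)={n6,n7}
  DF(n6)=∅
  DF(n7)=∅
  DF(n8)=∅
  DF(n9)=∅

φ for v: defs {n2,n4,n8}
  DF⁺ = {n7}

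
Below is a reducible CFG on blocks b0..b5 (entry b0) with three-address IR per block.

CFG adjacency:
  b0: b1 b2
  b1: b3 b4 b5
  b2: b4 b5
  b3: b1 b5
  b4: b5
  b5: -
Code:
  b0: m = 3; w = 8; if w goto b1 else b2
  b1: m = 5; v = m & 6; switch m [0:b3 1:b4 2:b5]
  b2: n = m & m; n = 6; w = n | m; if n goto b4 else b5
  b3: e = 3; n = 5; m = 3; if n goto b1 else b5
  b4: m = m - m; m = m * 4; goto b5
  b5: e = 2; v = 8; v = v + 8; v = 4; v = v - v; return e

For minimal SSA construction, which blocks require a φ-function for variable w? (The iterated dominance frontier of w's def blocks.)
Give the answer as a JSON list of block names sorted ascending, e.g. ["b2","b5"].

Answer: ["b4", "b5"]

Working:
idom tree: b1←b0 b2←b0 b3←b1 b4←b0 b5←b0
Join-block Dom:
  b1: preds {b0,b3}: {b0} ∩ {b0,b1,b3} = {b0}; idom=b0
  b4: preds {b1,b2}: {b0,b1} ∩ {b0,b2} = {b0}; idom=b0
  b5: preds {b1,b2,b3,b4}: {b0,b1} ∩ {b0,b2} ∩ {b0,b1,b3} ∩ {b0,b4} = {b0}; idom=b0

Frontier:
  b1←b0: walk · to b0
  b1←b3: walk b3→b1 to b0
  b4←b1: walk b1 to b0
  b4←b2: walk b2 to b0
  b5←b1: walk b1 to b0
  b5←b2: walk b2 to b0
  b5←b3: walk b3→b1 to b0
  b5←b4: walk b4 to b0
  b0: DF=∅
  b1: DF={b1,b4,b5}
  b2: DF={b4,b5}
  b3: DF={b1,b5}
  b4: DF={b5}
  b5: DF=∅

φ for w: defs {b0,b2}
  DF⁺ = {b4,b5}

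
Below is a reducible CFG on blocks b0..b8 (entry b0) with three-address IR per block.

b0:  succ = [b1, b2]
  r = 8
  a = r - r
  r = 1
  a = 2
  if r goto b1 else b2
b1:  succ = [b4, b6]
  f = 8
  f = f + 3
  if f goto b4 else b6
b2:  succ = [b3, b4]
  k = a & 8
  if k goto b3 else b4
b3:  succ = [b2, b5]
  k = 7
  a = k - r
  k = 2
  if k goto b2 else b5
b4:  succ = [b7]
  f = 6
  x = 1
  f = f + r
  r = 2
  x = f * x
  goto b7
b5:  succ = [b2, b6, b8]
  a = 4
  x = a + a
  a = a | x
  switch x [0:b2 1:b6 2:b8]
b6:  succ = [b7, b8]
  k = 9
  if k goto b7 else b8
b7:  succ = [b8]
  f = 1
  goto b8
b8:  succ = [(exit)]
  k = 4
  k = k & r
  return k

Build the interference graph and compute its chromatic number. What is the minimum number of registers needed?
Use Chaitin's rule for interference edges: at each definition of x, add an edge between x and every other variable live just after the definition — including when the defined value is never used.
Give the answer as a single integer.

Answer: 3

Derivation:
Per-block:
  b0 def {a,r} use ∅
  b1 def {f} use ∅
  b2 def {k} use {a}
  b3 def {a,k} use {r}
  b4 def {f,r,x} use {r}
  b5 def {a,x} use ∅
  b6 def {k} use ∅
  b7 def {f} use ∅
  b8 def {k} use {r}

Live sets:
  b0: in=∅ out={a,r}
  b1: in={r} out={r}
  b2: in={a,r} out={r}
  b3: in={r} out={a,r}
  b4: in={r} out={r}
  b5: in={r} out={a,r}
  b6: in={r} out={r}
  b7: in={r} out={r}
  b8: in={r} out=∅

Interfere edges:
  a: {k,r,x}
  f: {r,x}
  k: {a,r}
  r: {a,f,k,x}
  x: {a,f,r}

Colouring:
  lower bound: {a,k,r} mutually conflict ⇒ χ ≥ 3
  3-colouring: c0={r}  c1={a,f}  c2={k,x}
  χ = 3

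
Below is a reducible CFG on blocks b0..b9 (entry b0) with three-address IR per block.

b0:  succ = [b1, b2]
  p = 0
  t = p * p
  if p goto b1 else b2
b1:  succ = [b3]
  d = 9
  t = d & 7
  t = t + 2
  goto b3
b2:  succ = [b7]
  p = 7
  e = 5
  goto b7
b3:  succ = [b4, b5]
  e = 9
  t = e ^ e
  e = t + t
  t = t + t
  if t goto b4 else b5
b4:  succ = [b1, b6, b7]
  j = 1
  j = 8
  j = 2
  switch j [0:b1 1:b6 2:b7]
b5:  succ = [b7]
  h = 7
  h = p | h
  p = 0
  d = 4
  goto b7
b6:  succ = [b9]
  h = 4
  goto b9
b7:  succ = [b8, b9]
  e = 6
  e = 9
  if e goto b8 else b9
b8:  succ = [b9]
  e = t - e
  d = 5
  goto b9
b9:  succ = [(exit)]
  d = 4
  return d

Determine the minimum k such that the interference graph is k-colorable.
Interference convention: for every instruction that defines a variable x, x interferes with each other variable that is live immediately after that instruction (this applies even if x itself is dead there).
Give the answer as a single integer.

Answer: 3

Analysis:
def/use:
  b0: def={p,t} ue=∅
  b1: def={d,t} ue=∅
  b2: def={e,p} ue=∅
  b3: def={e,t} ue=∅
  b4: def={j} ue=∅
  b5: def={d,h,p} ue={p}
  b6: def={h} ue=∅
  b7: def={e} ue=∅
  b8: def={d,e} ue={e,t}
  b9: def={d} ue=∅

Liveness:
  b0: in=∅ out={p,t}
  b1: in={p} out={p}
  b2: in={t} out={t}
  b3: in={p} out={p,t}
  b4: in={p,t} out={p,t}
  b5: in={p,t} out={t}
  b6: in=∅ out=∅
  b7: in={t} out={e,t}
  b8: in={e,t} out=∅
  b9: in=∅ out=∅

Interference:
  d↔{p,t}
  e↔{p,t}
  h↔{p,t}
  j↔{p,t}
  p↔{d,e,h,j,t}
  t↔{d,e,h,j,p}

Chromatic number:
  clique {d,p,t} ⇒ need ≥ 3
  assign d→R2 e→R2 h→R2 j→R2 p→R0 t→R1 — no edge inside a register ⇒ χ ≤ 3
  χ = 3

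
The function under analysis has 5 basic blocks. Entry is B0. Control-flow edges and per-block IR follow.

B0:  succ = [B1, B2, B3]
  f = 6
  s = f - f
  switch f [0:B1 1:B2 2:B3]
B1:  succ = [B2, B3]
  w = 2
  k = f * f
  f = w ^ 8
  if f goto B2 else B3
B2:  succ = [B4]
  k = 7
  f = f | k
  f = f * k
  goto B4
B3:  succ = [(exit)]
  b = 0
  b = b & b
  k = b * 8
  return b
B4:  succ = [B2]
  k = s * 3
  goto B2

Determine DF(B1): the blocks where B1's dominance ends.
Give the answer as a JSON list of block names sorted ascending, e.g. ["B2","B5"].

idom tree: B1←B0 B2←B0 B3←B0 B4←B2
Dom∩ at merges:
  B2: preds {B0,B1,B4}: {B0} ∩ {B0,B1} ∩ {B0,B2,B4} = {B0}; idom=B0
  B3: preds {B0,B1}: {B0} ∩ {B0,B1} = {B0}; idom=B0

DF derivation:
  B2←B0: walk · to B0
  B2←B1: walk B1 to B0
  B2←B4: walk B4→B2 to B0
  B3←B0: walk · to B0
  B3←B1: walk B1 to B0
  DF(B0)=∅
  DF(B1)={B2,B3}
  DF(B2)={B2}
  DF(B3)=∅
  DF(B4)={B2}

DF(B1) = ["B2", "B3"]

Answer: ["B2", "B3"]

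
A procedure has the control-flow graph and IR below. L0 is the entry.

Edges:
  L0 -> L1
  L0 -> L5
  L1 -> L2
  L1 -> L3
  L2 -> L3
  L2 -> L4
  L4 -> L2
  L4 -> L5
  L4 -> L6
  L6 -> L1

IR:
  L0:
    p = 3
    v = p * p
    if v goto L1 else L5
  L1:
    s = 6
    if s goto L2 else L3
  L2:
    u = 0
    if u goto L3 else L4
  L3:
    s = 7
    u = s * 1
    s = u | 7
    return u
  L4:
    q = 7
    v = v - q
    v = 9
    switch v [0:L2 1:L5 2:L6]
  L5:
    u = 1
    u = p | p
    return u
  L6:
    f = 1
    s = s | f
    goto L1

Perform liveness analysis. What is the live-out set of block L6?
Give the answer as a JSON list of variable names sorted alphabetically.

def/use:
  L0: def={p,v} ue=∅
  L1: def={s} ue=∅
  L2: def={u} ue=∅
  L3: def={s,u} ue=∅
  L4: def={q,v} ue={v}
  L5: def={u} ue={p}
  L6: def={f,s} ue={s}

Backward fixpoint:
  L0: in=∅ out={p,v}
  L1: in={p,v} out={p,s,v}
  L2: in={p,s,v} out={p,s,v}
  L3: in=∅ out=∅
  L4: in={p,s,v} out={p,s,v}
  L5: in={p} out=∅
  L6: in={p,s,v} out={p,v}

live-out(L6) = ["p", "v"]

Answer: ["p", "v"]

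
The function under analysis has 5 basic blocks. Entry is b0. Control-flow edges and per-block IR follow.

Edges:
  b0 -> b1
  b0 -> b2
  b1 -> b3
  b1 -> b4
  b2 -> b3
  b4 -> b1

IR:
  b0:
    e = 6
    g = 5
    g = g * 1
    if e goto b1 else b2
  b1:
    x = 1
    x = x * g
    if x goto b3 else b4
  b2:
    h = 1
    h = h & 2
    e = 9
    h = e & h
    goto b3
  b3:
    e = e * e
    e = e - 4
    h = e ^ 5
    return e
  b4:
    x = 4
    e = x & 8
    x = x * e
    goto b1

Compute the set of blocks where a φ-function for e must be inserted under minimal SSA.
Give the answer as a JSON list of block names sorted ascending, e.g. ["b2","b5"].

Answer: ["b1", "b3"]

Derivation:
idom tree: b1←b0 b2←b0 b3←b0 b4←b1
Join-block Dom:
  b1: preds {b0,b4}: {b0} ∩ {b0,b1,b4} = {b0}; idom=b0
  b3: preds {b1,b2}: {b0,b1} ∩ {b0,b2} = {b0}; idom=b0

DF walk-up:
  b1←b0: walk · to b0
  b1←b4: walk b4→b1 to b0
  b3←b1: walk b1 to b0
  b3←b2: walk b2 to b0
  DF(b0)=∅
  DF(b1)={b1,b3}
  DF(b2)={b3}
  DF(b3)=∅
  DF(b4)={b1}

φ for e: defs {b0,b2,b3,b4}
  DF⁺ = {b1,b3}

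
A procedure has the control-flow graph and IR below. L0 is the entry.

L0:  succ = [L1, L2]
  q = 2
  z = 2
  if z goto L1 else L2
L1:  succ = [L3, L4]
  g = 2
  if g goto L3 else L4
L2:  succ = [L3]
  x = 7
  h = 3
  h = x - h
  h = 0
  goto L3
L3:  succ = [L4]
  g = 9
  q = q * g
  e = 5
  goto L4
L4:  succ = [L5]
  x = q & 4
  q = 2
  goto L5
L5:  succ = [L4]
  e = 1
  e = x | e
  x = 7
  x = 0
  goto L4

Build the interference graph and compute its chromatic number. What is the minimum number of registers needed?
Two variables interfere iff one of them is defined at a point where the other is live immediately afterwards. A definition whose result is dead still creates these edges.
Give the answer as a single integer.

Answer: 3

Working:
Per-block:
  L0: def={q,z} ue=∅
  L1: def={g} ue=∅
  L2: def={h,x} ue=∅
  L3: def={e,g,q} ue={q}
  L4: def={q,x} ue={q}
  L5: def={e,x} ue={x}

Liveness:
  live L0: ∅→{q}
  live L1: {q}→{q}
  live L2: {q}→{q}
  live L3: {q}→{q}
  live L4: {q}→{q,x}
  live L5: {q,x}→{q}

Interfere edges:
  e↔{q,x}
  g↔{q}
  h↔{q,x}
  q↔{e,g,h,x,z}
  x↔{e,h,q}
  z↔{q}

Colouring:
  {e,q,x} pairwise interfere (3-clique) ⇒ χ ≥ 3
  3-colouring: c0={q}  c1={g,x,z}  c2={e,h}
  χ = 3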